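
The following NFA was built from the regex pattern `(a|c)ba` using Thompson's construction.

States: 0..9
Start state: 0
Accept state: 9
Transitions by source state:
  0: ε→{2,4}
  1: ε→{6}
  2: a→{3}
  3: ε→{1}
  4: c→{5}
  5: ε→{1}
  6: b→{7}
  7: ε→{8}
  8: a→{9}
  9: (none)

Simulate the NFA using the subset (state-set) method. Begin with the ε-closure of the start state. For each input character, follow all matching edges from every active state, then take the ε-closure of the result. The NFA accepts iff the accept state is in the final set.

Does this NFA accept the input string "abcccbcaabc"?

initial (ε-close {0}): {0,2,4}
'a' @ 1: {1,3,6}
'b' @ 2: {7,8}
'c' @ 3: {}  — dead — no transitions
rest 'ccbcaabc' ignored (set empty)
after full input: {}  (accept=9 not in)

Answer: REJECT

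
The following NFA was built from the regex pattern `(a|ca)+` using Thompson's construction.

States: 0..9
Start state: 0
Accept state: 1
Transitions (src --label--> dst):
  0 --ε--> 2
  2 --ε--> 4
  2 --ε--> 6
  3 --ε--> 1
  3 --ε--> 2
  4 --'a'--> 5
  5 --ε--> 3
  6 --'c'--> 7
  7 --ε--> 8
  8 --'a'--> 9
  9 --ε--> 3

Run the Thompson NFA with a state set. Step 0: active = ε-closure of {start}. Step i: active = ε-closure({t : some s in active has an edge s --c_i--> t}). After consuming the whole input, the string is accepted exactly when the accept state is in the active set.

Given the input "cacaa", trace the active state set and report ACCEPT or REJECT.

start: ε-closure({0}) = {0,2,4,6}
'c' @ 1: {7,8}
'a' @ 2: {1,2,3,4,6,9}  [accepting]
'c' @ 3: {7,8}
'a' @ 4: {1,2,3,4,6,9}  [accepting]
'a' @ 5: {1,2,3,4,5,6}  [accepting]
final: {1,2,3,4,5,6}; accept 1 in set

Answer: ACCEPT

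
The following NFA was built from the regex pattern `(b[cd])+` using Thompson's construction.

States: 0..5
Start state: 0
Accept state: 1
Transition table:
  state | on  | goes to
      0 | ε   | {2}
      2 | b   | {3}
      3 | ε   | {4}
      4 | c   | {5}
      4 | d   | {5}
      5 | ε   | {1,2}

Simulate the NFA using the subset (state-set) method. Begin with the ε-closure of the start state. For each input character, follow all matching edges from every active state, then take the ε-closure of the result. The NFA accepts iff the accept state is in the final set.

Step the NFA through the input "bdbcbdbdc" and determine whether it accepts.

Answer: REJECT

Derivation:
initial (ε-close {0}): {0,2}
'b' @ 1: {3,4}
'd' @ 2: {1,2,5}  ✓accept
'b' @ 3: {3,4}
'c' @ 4: {1,2,5}  ✓accept
'b' @ 5: {3,4}
'd' @ 6: {1,2,5}  ✓accept
'b' @ 7: {3,4}
'd' @ 8: {1,2,5}  ✓accept
'c' @ 9: {}  — no active states
after full input: {}  (accept=1 not in)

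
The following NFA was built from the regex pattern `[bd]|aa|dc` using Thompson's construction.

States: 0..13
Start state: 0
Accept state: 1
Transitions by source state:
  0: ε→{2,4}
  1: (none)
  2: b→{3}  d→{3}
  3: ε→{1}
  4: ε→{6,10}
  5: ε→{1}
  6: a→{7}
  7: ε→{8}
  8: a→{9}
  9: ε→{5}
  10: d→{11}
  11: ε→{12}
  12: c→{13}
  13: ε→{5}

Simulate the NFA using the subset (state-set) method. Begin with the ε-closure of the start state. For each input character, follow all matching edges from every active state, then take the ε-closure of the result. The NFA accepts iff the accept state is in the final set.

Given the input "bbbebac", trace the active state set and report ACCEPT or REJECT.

initial (ε-close {0}): {0,2,4,6,10}
'b' @ 1: {1,3}  (accept∈set)
'b' @ 2: {}  — no active states
rest 'bebac' ignored (set empty)
end set {} — state 1 not in

Answer: REJECT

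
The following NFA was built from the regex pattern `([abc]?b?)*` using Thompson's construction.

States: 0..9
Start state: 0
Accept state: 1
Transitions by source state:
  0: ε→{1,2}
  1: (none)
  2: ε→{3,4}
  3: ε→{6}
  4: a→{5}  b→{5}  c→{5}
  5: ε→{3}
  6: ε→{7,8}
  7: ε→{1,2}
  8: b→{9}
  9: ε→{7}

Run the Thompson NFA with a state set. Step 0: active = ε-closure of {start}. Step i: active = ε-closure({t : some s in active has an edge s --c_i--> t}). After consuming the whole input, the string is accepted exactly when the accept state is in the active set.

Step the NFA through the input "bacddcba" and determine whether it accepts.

start: ε-closure({0}) = {0,1,2,3,4,6,7,8}
'b' @ 1: {1,2,3,4,5,6,7,8,9}  [accepting]
'a' @ 2: {1,2,3,4,5,6,7,8}  [accepting]
'c' @ 3: {1,2,3,4,5,6,7,8}  [accepting]
'd' @ 4: {}  — dead — no transitions
rest 'dcba' ignored (set empty)
end set {} — state 1 not in

Answer: REJECT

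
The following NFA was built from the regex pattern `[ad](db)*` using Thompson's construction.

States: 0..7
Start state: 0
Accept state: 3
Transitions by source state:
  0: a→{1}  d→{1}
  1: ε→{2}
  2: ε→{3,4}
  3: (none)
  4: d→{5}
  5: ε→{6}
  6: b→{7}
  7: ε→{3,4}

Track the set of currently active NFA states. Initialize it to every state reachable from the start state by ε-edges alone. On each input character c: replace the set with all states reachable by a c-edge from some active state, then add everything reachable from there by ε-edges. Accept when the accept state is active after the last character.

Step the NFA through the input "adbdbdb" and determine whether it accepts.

start: ε-closure({0}) = {0}
'a' @ 1: {1,2,3,4}  (accept∈set)
'd' @ 2: {5,6}
'b' @ 3: {3,4,7}  (accept∈set)
'd' @ 4: {5,6}
'b' @ 5: {3,4,7}  (accept∈set)
'd' @ 6: {5,6}
'b' @ 7: {3,4,7}  (accept∈set)
end set {3,4,7} — state 3 in

Answer: ACCEPT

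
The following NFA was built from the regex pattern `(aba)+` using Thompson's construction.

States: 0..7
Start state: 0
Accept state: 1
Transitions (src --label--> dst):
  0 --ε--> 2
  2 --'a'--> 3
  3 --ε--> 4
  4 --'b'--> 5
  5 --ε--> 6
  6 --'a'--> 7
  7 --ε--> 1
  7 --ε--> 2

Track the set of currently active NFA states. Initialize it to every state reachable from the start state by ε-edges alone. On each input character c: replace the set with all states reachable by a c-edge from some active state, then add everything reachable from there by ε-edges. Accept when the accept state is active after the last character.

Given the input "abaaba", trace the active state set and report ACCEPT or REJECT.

Answer: ACCEPT

Derivation:
start: ε-closure({0}) = {0,2}
'a' @ 1: {3,4}
'b' @ 2: {5,6}
'a' @ 3: {1,2,7}  ✓accept
'a' @ 4: {3,4}
'b' @ 5: {5,6}
'a' @ 6: {1,2,7}  ✓accept
after full input: {1,2,7}  (accept=1 in)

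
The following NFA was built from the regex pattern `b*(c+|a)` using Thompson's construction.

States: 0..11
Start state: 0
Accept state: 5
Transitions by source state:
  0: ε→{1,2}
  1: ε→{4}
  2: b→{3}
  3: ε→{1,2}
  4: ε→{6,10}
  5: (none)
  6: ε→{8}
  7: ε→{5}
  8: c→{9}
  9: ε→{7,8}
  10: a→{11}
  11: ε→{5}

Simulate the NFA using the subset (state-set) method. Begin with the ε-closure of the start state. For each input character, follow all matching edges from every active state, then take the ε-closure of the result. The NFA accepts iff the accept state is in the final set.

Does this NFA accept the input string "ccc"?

start: ε-closure({0}) = {0,1,2,4,6,8,10}
'c' @ 1: {5,7,8,9}  (accept∈set)
'c' @ 2: {5,7,8,9}  (accept∈set)
'c' @ 3: {5,7,8,9}  (accept∈set)
end set {5,7,8,9} — state 5 in

Answer: ACCEPT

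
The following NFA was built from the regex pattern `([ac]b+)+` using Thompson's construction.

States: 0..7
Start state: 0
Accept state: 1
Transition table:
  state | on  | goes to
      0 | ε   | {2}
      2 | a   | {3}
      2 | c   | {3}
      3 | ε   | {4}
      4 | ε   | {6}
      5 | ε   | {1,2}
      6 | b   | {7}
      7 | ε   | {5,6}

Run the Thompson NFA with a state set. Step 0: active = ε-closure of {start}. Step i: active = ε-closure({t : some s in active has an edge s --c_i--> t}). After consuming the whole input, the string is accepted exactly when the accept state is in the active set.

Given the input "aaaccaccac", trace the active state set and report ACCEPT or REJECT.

Answer: REJECT

Steps:
initial (ε-close {0}): {0,2}
'a' @ 1: {3,4,6}
'a' @ 2: {}  — no active states
rest 'accaccac' ignored (set empty)
after full input: {}  (accept=1 not in)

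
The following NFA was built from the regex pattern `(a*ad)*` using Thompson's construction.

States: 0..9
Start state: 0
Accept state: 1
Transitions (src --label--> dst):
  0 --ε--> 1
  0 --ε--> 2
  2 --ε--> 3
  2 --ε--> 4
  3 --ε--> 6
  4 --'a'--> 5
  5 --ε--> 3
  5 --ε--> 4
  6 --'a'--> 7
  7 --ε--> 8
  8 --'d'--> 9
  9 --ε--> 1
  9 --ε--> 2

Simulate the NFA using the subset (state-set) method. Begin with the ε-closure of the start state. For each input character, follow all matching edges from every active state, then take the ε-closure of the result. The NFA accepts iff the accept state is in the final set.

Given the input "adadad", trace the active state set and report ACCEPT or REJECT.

initial (ε-close {0}): {0,1,2,3,4,6}
'a' @ 1: {3,4,5,6,7,8}
'd' @ 2: {1,2,3,4,6,9}  (accept∈set)
'a' @ 3: {3,4,5,6,7,8}
'd' @ 4: {1,2,3,4,6,9}  (accept∈set)
'a' @ 5: {3,4,5,6,7,8}
'd' @ 6: {1,2,3,4,6,9}  (accept∈set)
end set {1,2,3,4,6,9} — state 1 in

Answer: ACCEPT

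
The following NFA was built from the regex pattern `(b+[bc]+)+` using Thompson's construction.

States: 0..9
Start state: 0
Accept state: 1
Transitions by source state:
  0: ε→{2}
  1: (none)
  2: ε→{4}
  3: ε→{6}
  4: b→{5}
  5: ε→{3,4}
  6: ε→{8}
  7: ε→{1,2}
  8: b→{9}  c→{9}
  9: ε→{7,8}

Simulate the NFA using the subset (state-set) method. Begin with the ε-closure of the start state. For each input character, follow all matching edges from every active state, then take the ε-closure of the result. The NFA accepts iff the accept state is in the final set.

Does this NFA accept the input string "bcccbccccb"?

Answer: ACCEPT

Trace:
S₀ = ε-closure({0}) = {0,2,4}
'b' @ 1: {3,4,5,6,8}
'c' @ 2: {1,2,4,7,8,9}  (accept∈set)
'c' @ 3: {1,2,4,7,8,9}  (accept∈set)
'c' @ 4: {1,2,4,7,8,9}  (accept∈set)
'b' @ 5: {1,2,3,4,5,6,7,8,9}  (accept∈set)
'c' @ 6: {1,2,4,7,8,9}  (accept∈set)
'c' @ 7: {1,2,4,7,8,9}  (accept∈set)
'c' @ 8: {1,2,4,7,8,9}  (accept∈set)
'c' @ 9: {1,2,4,7,8,9}  (accept∈set)
'b' @ 10: {1,2,3,4,5,6,7,8,9}  (accept∈set)
final: {1,2,3,4,5,6,7,8,9}; accept 1 in set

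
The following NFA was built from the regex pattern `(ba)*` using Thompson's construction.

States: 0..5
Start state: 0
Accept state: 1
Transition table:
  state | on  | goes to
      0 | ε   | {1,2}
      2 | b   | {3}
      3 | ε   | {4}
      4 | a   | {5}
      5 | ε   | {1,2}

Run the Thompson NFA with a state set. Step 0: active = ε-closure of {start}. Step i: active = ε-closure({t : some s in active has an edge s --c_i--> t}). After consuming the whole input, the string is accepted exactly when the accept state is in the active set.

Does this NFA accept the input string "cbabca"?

Answer: REJECT

Trace:
start: ε-closure({0}) = {0,1,2}
'c' @ 1: {}  — dead — no transitions
rest 'babca' ignored (set empty)
after full input: {}  (accept=1 not in)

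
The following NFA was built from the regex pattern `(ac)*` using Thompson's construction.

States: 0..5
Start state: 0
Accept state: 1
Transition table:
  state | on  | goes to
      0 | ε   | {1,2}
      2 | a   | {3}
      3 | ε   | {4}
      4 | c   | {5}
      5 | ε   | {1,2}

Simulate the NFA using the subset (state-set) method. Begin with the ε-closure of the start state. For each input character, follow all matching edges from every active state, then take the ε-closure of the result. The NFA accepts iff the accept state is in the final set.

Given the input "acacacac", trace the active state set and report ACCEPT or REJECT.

S₀ = ε-closure({0}) = {0,1,2}
'a' @ 1: {3,4}
'c' @ 2: {1,2,5}  [accepting]
'a' @ 3: {3,4}
'c' @ 4: {1,2,5}  [accepting]
'a' @ 5: {3,4}
'c' @ 6: {1,2,5}  [accepting]
'a' @ 7: {3,4}
'c' @ 8: {1,2,5}  [accepting]
end set {1,2,5} — state 1 in

Answer: ACCEPT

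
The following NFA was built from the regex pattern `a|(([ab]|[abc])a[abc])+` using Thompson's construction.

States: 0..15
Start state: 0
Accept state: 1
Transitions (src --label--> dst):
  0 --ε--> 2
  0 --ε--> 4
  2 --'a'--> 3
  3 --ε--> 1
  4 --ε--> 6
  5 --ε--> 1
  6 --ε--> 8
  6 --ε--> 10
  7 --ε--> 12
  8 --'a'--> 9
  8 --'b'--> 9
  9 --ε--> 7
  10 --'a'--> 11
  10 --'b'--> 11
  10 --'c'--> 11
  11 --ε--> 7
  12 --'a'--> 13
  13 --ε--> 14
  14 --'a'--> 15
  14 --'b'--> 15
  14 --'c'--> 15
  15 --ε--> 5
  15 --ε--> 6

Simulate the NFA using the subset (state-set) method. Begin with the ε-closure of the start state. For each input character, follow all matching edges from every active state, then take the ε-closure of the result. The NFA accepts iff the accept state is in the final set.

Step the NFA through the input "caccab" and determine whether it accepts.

Answer: ACCEPT

Derivation:
initial (ε-close {0}): {0,2,4,6,8,10}
'c' @ 1: {7,11,12}
'a' @ 2: {13,14}
'c' @ 3: {1,5,6,8,10,15}  (accept∈set)
'c' @ 4: {7,11,12}
'a' @ 5: {13,14}
'b' @ 6: {1,5,6,8,10,15}  (accept∈set)
final: {1,5,6,8,10,15}; accept 1 in set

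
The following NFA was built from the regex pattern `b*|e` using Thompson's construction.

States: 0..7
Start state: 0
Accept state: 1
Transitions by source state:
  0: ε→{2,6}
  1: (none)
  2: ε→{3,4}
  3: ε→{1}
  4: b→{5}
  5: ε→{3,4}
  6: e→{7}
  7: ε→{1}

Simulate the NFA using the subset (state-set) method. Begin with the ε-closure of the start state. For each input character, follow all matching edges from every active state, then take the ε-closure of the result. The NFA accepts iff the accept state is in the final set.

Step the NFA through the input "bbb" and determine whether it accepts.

initial (ε-close {0}): {0,1,2,3,4,6}
'b' @ 1: {1,3,4,5}  [accepting]
'b' @ 2: {1,3,4,5}  [accepting]
'b' @ 3: {1,3,4,5}  [accepting]
after full input: {1,3,4,5}  (accept=1 in)

Answer: ACCEPT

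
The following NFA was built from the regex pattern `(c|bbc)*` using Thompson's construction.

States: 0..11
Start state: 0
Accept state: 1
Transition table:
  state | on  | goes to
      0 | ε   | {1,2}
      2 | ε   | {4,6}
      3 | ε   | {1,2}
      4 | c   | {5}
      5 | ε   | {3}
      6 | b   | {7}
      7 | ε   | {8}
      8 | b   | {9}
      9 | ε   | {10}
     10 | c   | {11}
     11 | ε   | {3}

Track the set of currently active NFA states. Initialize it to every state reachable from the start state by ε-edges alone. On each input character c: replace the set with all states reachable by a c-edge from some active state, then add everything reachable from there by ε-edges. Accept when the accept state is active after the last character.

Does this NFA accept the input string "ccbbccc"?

Answer: ACCEPT

Derivation:
S₀ = ε-closure({0}) = {0,1,2,4,6}
'c' @ 1: {1,2,3,4,5,6}  (accept∈set)
'c' @ 2: {1,2,3,4,5,6}  (accept∈set)
'b' @ 3: {7,8}
'b' @ 4: {9,10}
'c' @ 5: {1,2,3,4,6,11}  (accept∈set)
'c' @ 6: {1,2,3,4,5,6}  (accept∈set)
'c' @ 7: {1,2,3,4,5,6}  (accept∈set)
final: {1,2,3,4,5,6}; accept 1 in set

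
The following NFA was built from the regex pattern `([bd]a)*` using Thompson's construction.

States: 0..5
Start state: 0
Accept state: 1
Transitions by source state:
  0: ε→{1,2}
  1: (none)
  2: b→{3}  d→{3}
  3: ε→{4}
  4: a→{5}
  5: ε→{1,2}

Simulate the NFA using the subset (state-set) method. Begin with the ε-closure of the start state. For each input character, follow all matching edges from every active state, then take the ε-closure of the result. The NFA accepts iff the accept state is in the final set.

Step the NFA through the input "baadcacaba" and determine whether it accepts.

Answer: REJECT

Derivation:
initial (ε-close {0}): {0,1,2}
'b' @ 1: {3,4}
'a' @ 2: {1,2,5}  ✓accept
'a' @ 3: {}  — state set empty
rest 'dcacaba' ignored (set empty)
end set {} — state 1 not in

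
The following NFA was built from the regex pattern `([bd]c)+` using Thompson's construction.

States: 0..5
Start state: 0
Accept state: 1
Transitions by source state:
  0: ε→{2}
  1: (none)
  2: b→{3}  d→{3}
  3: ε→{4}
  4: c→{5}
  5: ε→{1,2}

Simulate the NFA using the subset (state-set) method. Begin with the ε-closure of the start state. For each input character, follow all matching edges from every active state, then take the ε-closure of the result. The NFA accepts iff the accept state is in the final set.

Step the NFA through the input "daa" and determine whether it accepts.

S₀ = ε-closure({0}) = {0,2}
'd' @ 1: {3,4}
'a' @ 2: {}  — no active states
rest 'a' ignored (set empty)
end set {} — state 1 not in

Answer: REJECT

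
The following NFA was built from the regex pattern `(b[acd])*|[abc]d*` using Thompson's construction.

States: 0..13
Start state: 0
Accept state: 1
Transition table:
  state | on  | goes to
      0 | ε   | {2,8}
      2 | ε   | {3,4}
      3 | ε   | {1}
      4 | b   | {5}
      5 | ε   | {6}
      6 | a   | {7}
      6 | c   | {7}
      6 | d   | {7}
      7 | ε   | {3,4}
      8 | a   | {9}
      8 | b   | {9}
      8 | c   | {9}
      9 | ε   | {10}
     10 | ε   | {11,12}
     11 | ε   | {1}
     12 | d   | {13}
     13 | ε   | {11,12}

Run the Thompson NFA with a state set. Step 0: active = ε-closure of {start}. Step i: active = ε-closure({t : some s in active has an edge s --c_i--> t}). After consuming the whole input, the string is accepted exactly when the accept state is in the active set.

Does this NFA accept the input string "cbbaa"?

initial (ε-close {0}): {0,1,2,3,4,8}
'c' @ 1: {1,9,10,11,12}  [accepting]
'b' @ 2: {}  — state set empty
rest 'baa' ignored (set empty)
end set {} — state 1 not in

Answer: REJECT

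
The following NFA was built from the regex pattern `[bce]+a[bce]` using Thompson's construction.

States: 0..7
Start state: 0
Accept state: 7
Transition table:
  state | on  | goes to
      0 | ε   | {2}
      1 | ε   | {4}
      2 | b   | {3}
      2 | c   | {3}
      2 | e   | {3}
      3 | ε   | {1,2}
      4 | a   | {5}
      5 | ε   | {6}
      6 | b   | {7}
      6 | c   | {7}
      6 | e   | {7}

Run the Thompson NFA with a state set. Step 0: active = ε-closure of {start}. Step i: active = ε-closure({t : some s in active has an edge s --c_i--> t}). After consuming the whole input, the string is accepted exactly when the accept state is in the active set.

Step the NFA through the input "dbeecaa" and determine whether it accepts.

S₀ = ε-closure({0}) = {0,2}
'd' @ 1: {}  — no active states
rest 'beecaa' ignored (set empty)
final: {}; accept 7 not in set

Answer: REJECT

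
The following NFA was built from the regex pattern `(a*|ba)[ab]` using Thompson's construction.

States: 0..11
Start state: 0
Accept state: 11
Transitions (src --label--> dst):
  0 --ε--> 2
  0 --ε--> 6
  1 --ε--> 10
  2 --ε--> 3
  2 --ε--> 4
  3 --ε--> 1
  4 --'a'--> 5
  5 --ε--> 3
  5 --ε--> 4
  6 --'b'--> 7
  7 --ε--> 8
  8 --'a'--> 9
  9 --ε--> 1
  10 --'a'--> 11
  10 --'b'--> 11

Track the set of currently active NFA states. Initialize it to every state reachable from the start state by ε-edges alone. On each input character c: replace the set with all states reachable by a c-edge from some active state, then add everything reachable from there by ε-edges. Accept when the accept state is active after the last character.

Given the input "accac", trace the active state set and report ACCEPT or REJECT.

S₀ = ε-closure({0}) = {0,1,2,3,4,6,10}
'a' @ 1: {1,3,4,5,10,11}  (accept∈set)
'c' @ 2: {}  — state set empty
rest 'cac' ignored (set empty)
final: {}; accept 11 not in set

Answer: REJECT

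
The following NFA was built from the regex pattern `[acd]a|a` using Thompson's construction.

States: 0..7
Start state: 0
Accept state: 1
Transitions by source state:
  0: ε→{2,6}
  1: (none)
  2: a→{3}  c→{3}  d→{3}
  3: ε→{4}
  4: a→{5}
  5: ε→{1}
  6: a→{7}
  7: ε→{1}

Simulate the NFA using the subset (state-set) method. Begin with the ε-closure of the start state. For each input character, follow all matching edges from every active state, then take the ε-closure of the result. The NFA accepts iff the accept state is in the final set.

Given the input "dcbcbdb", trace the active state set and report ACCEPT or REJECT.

S₀ = ε-closure({0}) = {0,2,6}
'd' @ 1: {3,4}
'c' @ 2: {}  — no active states
rest 'bcbdb' ignored (set empty)
end set {} — state 1 not in

Answer: REJECT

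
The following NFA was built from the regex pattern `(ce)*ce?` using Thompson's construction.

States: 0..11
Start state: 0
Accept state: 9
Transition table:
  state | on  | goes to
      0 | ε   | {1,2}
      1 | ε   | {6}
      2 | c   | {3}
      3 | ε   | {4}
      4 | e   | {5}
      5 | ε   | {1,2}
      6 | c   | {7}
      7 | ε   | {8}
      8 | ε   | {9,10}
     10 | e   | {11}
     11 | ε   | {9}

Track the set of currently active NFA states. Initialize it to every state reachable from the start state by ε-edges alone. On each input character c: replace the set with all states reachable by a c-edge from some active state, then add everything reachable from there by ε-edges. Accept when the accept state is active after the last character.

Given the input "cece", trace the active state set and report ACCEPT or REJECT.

start: ε-closure({0}) = {0,1,2,6}
'c' @ 1: {3,4,7,8,9,10}  ✓accept
'e' @ 2: {1,2,5,6,9,11}  ✓accept
'c' @ 3: {3,4,7,8,9,10}  ✓accept
'e' @ 4: {1,2,5,6,9,11}  ✓accept
final: {1,2,5,6,9,11}; accept 9 in set

Answer: ACCEPT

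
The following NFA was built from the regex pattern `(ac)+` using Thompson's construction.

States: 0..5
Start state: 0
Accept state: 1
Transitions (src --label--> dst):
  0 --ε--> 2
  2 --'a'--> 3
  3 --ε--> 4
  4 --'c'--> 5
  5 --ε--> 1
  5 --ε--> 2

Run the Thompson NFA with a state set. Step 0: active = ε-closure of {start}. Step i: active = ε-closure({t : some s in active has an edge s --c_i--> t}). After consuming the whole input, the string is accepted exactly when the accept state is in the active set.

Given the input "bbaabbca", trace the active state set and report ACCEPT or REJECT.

Answer: REJECT

Trace:
start: ε-closure({0}) = {0,2}
'b' @ 1: {}  — no active states
rest 'baabbca' ignored (set empty)
final: {}; accept 1 not in set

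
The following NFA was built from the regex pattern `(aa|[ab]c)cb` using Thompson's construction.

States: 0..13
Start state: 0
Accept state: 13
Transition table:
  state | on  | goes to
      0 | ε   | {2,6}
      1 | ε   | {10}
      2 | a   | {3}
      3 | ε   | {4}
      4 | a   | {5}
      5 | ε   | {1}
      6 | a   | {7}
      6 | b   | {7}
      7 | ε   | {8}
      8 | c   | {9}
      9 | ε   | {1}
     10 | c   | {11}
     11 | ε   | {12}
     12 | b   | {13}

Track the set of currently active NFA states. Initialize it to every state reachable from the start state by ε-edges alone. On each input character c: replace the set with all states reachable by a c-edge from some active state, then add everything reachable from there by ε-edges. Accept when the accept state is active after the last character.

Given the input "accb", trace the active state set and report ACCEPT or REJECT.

S₀ = ε-closure({0}) = {0,2,6}
'a' @ 1: {3,4,7,8}
'c' @ 2: {1,9,10}
'c' @ 3: {11,12}
'b' @ 4: {13}  (accept∈set)
after full input: {13}  (accept=13 in)

Answer: ACCEPT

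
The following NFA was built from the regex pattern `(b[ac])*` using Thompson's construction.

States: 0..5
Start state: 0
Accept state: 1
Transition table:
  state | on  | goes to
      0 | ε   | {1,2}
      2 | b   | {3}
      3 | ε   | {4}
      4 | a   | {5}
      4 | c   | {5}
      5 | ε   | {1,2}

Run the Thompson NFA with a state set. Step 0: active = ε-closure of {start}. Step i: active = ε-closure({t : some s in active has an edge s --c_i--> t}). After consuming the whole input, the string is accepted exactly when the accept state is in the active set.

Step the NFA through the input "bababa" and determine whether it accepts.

Answer: ACCEPT

Steps:
S₀ = ε-closure({0}) = {0,1,2}
'b' @ 1: {3,4}
'a' @ 2: {1,2,5}  ✓accept
'b' @ 3: {3,4}
'a' @ 4: {1,2,5}  ✓accept
'b' @ 5: {3,4}
'a' @ 6: {1,2,5}  ✓accept
after full input: {1,2,5}  (accept=1 in)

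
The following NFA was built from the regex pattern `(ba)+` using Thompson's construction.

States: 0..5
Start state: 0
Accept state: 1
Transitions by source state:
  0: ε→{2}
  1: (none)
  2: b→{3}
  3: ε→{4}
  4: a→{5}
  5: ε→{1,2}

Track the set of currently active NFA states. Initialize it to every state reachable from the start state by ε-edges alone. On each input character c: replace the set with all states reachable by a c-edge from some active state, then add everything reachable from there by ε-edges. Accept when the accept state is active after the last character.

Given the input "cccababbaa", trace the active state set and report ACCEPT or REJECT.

start: ε-closure({0}) = {0,2}
'c' @ 1: {}  — no active states
rest 'ccababbaa' ignored (set empty)
final: {}; accept 1 not in set

Answer: REJECT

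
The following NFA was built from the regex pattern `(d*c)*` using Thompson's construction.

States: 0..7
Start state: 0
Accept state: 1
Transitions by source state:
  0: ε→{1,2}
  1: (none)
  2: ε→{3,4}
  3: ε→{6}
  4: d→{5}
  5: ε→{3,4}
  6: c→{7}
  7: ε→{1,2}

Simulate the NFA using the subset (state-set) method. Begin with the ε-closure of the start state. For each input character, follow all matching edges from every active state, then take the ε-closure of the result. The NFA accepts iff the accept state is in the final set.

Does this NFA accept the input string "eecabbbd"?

Answer: REJECT

Trace:
initial (ε-close {0}): {0,1,2,3,4,6}
'e' @ 1: {}  — state set empty
rest 'ecabbbd' ignored (set empty)
after full input: {}  (accept=1 not in)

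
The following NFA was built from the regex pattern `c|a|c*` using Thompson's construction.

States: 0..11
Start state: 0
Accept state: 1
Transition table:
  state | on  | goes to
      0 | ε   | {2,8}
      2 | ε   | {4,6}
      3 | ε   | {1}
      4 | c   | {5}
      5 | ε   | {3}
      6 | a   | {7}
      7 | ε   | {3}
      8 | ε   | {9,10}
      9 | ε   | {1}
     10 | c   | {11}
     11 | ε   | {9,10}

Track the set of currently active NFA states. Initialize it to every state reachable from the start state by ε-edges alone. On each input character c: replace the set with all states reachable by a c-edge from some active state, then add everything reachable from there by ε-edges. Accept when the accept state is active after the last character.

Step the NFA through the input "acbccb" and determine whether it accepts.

initial (ε-close {0}): {0,1,2,4,6,8,9,10}
'a' @ 1: {1,3,7}  ✓accept
'c' @ 2: {}  — no active states
rest 'bccb' ignored (set empty)
after full input: {}  (accept=1 not in)

Answer: REJECT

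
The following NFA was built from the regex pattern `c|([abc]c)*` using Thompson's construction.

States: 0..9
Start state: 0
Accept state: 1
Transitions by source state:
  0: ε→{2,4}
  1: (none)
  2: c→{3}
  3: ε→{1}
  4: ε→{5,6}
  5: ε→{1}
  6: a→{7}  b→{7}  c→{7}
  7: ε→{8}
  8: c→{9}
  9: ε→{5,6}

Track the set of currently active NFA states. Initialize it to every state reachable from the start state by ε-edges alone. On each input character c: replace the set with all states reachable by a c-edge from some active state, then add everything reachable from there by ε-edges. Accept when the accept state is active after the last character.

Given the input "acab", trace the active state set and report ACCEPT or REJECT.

Answer: REJECT

Steps:
initial (ε-close {0}): {0,1,2,4,5,6}
'a' @ 1: {7,8}
'c' @ 2: {1,5,6,9}  ✓accept
'a' @ 3: {7,8}
'b' @ 4: {}  — state set empty
end set {} — state 1 not in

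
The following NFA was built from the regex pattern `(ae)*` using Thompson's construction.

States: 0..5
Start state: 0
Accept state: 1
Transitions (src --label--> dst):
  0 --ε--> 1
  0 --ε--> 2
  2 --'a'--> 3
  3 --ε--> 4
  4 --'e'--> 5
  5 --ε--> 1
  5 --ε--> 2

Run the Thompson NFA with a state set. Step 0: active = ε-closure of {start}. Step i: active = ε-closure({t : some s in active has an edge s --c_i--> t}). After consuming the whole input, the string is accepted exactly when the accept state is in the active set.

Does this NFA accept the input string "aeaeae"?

Answer: ACCEPT

Steps:
initial (ε-close {0}): {0,1,2}
'a' @ 1: {3,4}
'e' @ 2: {1,2,5}  ✓accept
'a' @ 3: {3,4}
'e' @ 4: {1,2,5}  ✓accept
'a' @ 5: {3,4}
'e' @ 6: {1,2,5}  ✓accept
final: {1,2,5}; accept 1 in set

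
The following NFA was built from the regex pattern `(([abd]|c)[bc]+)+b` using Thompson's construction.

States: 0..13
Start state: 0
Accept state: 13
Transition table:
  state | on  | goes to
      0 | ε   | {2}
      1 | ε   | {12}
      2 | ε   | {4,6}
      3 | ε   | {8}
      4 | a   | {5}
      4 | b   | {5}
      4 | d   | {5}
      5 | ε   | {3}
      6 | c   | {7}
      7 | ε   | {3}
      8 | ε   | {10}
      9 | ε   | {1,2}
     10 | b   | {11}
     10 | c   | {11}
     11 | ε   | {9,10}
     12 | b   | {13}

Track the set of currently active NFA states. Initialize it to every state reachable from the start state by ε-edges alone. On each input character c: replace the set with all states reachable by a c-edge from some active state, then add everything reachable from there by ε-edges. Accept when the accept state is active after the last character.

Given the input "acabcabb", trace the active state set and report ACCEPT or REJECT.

Answer: ACCEPT

Steps:
initial (ε-close {0}): {0,2,4,6}
'a' @ 1: {3,5,8,10}
'c' @ 2: {1,2,4,6,9,10,11,12}
'a' @ 3: {3,5,8,10}
'b' @ 4: {1,2,4,6,9,10,11,12}
'c' @ 5: {1,2,3,4,6,7,8,9,10,11,12}
'a' @ 6: {3,5,8,10}
'b' @ 7: {1,2,4,6,9,10,11,12}
'b' @ 8: {1,2,3,4,5,6,8,9,10,11,12,13}  [accepting]
end set {1,2,3,4,5,6,8,9,10,11,12,13} — state 13 in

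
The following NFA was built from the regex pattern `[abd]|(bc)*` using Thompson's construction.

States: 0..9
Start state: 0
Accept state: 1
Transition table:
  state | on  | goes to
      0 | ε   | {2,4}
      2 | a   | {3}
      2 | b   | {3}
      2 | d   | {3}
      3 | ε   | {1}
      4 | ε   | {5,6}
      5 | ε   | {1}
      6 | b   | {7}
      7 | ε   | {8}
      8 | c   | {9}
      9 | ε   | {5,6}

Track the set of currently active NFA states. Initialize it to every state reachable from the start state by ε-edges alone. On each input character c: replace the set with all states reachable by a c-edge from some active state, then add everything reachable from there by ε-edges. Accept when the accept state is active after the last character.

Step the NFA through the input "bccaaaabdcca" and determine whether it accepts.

S₀ = ε-closure({0}) = {0,1,2,4,5,6}
'b' @ 1: {1,3,7,8}  ✓accept
'c' @ 2: {1,5,6,9}  ✓accept
'c' @ 3: {}  — state set empty
rest 'aaaabdcca' ignored (set empty)
final: {}; accept 1 not in set

Answer: REJECT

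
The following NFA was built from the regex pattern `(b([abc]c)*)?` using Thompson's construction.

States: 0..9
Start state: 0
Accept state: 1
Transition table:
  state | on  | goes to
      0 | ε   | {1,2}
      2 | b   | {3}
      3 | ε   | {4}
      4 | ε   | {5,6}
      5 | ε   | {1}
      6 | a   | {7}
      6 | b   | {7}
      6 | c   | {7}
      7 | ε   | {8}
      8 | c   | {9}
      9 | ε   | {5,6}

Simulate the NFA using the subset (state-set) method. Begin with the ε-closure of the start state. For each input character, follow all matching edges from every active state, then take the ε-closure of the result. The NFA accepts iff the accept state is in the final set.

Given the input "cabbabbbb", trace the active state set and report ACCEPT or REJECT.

Answer: REJECT

Derivation:
start: ε-closure({0}) = {0,1,2}
'c' @ 1: {}  — dead — no transitions
rest 'abbabbbb' ignored (set empty)
after full input: {}  (accept=1 not in)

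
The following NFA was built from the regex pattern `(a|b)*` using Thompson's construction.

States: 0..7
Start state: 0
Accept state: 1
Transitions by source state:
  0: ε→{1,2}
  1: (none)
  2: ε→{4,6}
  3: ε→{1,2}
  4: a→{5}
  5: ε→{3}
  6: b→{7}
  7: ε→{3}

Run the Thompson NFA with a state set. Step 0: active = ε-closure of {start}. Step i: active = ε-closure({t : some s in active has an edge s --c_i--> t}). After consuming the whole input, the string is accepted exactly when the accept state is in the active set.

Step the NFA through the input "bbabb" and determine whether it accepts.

Answer: ACCEPT

Steps:
initial (ε-close {0}): {0,1,2,4,6}
'b' @ 1: {1,2,3,4,6,7}  (accept∈set)
'b' @ 2: {1,2,3,4,6,7}  (accept∈set)
'a' @ 3: {1,2,3,4,5,6}  (accept∈set)
'b' @ 4: {1,2,3,4,6,7}  (accept∈set)
'b' @ 5: {1,2,3,4,6,7}  (accept∈set)
after full input: {1,2,3,4,6,7}  (accept=1 in)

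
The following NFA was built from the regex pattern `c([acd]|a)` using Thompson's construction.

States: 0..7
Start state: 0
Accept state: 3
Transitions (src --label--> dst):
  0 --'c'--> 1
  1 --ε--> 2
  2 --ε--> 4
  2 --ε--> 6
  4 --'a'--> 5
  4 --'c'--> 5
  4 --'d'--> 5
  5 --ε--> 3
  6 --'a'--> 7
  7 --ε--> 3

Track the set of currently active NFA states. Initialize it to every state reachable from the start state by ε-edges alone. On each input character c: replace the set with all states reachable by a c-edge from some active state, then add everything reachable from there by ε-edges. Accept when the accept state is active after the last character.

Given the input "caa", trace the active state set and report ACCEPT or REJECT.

Answer: REJECT

Derivation:
start: ε-closure({0}) = {0}
'c' @ 1: {1,2,4,6}
'a' @ 2: {3,5,7}  [accepting]
'a' @ 3: {}  — state set empty
after full input: {}  (accept=3 not in)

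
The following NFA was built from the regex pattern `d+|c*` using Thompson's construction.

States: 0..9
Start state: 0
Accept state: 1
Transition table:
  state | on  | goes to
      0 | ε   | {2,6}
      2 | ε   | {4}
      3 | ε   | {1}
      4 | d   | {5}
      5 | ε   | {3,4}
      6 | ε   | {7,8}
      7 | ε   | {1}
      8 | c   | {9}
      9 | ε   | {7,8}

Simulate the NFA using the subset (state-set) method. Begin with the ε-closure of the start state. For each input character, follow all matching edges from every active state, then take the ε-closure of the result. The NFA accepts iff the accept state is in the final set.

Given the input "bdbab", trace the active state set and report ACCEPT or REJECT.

initial (ε-close {0}): {0,1,2,4,6,7,8}
'b' @ 1: {}  — no active states
rest 'dbab' ignored (set empty)
end set {} — state 1 not in

Answer: REJECT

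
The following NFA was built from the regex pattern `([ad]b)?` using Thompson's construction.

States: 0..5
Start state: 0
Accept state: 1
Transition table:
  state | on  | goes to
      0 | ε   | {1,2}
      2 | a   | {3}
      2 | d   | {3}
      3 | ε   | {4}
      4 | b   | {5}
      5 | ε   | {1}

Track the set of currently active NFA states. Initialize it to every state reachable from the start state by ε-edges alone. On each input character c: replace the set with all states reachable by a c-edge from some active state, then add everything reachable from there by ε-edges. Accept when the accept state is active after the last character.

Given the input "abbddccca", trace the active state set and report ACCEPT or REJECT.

Answer: REJECT

Trace:
S₀ = ε-closure({0}) = {0,1,2}
'a' @ 1: {3,4}
'b' @ 2: {1,5}  (accept∈set)
'b' @ 3: {}  — no active states
rest 'ddccca' ignored (set empty)
after full input: {}  (accept=1 not in)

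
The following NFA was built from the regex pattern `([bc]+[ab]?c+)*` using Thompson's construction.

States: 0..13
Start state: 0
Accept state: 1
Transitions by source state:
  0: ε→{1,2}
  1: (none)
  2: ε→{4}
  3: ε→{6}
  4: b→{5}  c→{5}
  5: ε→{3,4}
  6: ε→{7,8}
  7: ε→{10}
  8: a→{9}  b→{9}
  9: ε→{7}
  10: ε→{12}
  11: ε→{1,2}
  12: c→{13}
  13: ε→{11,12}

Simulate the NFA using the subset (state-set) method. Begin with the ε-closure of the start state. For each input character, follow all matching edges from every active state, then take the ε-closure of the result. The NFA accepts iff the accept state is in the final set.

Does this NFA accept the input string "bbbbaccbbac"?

initial (ε-close {0}): {0,1,2,4}
'b' @ 1: {3,4,5,6,7,8,10,12}
'b' @ 2: {3,4,5,6,7,8,9,10,12}
'b' @ 3: {3,4,5,6,7,8,9,10,12}
'b' @ 4: {3,4,5,6,7,8,9,10,12}
'a' @ 5: {7,9,10,12}
'c' @ 6: {1,2,4,11,12,13}  (accept∈set)
'c' @ 7: {1,2,3,4,5,6,7,8,10,11,12,13}  (accept∈set)
'b' @ 8: {3,4,5,6,7,8,9,10,12}
'b' @ 9: {3,4,5,6,7,8,9,10,12}
'a' @ 10: {7,9,10,12}
'c' @ 11: {1,2,4,11,12,13}  (accept∈set)
after full input: {1,2,4,11,12,13}  (accept=1 in)

Answer: ACCEPT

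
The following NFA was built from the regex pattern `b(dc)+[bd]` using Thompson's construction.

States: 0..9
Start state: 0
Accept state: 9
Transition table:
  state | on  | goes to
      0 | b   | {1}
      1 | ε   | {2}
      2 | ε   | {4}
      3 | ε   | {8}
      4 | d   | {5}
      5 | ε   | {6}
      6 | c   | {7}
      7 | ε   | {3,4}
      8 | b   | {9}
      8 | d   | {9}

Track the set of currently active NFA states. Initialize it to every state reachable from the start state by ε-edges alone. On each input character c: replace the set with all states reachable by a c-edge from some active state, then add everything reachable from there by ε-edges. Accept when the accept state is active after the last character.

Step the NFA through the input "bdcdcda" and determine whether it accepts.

initial (ε-close {0}): {0}
'b' @ 1: {1,2,4}
'd' @ 2: {5,6}
'c' @ 3: {3,4,7,8}
'd' @ 4: {5,6,9}  [accepting]
'c' @ 5: {3,4,7,8}
'd' @ 6: {5,6,9}  [accepting]
'a' @ 7: {}  — dead — no transitions
final: {}; accept 9 not in set

Answer: REJECT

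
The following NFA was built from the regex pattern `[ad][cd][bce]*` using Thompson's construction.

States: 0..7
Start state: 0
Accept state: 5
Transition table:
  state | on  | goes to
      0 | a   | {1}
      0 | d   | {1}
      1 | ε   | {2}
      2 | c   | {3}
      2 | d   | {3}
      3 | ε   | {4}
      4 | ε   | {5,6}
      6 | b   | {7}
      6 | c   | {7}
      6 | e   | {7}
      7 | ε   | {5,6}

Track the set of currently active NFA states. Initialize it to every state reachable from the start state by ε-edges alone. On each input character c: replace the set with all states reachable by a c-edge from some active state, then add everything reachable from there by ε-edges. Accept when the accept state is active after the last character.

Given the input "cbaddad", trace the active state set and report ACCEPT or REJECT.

Answer: REJECT

Trace:
initial (ε-close {0}): {0}
'c' @ 1: {}  — no active states
rest 'baddad' ignored (set empty)
end set {} — state 5 not in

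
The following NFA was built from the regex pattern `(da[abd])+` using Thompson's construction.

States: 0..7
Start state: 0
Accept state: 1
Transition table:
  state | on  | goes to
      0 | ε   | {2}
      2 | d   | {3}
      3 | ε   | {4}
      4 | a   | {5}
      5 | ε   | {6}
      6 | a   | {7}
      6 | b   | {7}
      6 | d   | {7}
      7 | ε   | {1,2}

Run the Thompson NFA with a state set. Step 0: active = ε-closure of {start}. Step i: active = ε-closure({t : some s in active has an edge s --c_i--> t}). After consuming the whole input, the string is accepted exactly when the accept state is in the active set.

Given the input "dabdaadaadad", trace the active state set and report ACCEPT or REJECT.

S₀ = ε-closure({0}) = {0,2}
'd' @ 1: {3,4}
'a' @ 2: {5,6}
'b' @ 3: {1,2,7}  (accept∈set)
'd' @ 4: {3,4}
'a' @ 5: {5,6}
'a' @ 6: {1,2,7}  (accept∈set)
'd' @ 7: {3,4}
'a' @ 8: {5,6}
'a' @ 9: {1,2,7}  (accept∈set)
'd' @ 10: {3,4}
'a' @ 11: {5,6}
'd' @ 12: {1,2,7}  (accept∈set)
end set {1,2,7} — state 1 in

Answer: ACCEPT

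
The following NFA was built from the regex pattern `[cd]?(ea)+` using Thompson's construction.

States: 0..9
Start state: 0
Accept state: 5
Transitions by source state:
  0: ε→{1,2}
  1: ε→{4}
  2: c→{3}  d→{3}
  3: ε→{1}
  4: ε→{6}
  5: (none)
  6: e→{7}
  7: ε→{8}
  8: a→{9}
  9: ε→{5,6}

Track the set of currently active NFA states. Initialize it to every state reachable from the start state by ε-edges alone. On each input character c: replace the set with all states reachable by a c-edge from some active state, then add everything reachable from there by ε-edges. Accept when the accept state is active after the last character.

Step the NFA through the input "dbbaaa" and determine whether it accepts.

Answer: REJECT

Derivation:
S₀ = ε-closure({0}) = {0,1,2,4,6}
'd' @ 1: {1,3,4,6}
'b' @ 2: {}  — no active states
rest 'baaa' ignored (set empty)
end set {} — state 5 not in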